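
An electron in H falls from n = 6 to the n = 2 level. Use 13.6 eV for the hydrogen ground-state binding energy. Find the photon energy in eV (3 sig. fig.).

E_6 = −13.60/36 = −0.3778 eV and E_2 = −13.60/4 = −3.400 eV.
The photon energy is |E_6 − E_2| = 3.02 eV.

3.02 eV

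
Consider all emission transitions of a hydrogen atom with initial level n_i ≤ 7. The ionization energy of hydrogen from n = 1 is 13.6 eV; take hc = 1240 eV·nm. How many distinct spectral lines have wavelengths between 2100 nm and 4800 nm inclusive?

Enumerate all n_i → n_f pairs with 1 ≤ n_f < n_i ≤ 7 and compute λ = 1240 / [13.6·1·(1/n_f² − 1/n_i²)].
Lines falling in [2100, 4800] nm: 7→4 (2166 nm), 6→4 (2626 nm), 5→4 (4052 nm), 7→5 (4654 nm).

4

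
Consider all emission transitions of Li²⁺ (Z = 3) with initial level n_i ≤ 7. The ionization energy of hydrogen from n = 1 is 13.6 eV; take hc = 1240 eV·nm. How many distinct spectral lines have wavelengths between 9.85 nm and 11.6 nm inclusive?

5

Enumerate all n_i → n_f pairs with 1 ≤ n_f < n_i ≤ 7 and compute λ = 1240 / [13.6·9·(1/n_f² − 1/n_i²)].
Lines falling in [9.85, 11.6] nm: 7→1 (10.34 nm), 6→1 (10.42 nm), 5→1 (10.55 nm), 4→1 (10.81 nm), 3→1 (11.40 nm).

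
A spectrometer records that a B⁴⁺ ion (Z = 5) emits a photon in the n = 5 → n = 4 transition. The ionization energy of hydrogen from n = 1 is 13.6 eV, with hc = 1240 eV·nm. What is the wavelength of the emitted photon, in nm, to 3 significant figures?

For Z = 5 the level energies scale as Z², so the effective Rydberg energy is 13.6 × 25 = 340.0 eV.
ΔE = 340.0 × (1/4² − 1/5²) = 340.0 × 0.02250 = 7.650 eV.
λ = hc/ΔE = 1240 / 7.650 = 162 nm.

162 nm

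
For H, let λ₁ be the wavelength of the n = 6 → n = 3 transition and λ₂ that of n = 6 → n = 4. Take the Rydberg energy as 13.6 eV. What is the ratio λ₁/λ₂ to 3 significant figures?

0.417

λ ∝ 1/ΔE ∝ 1/(1/n_f² − 1/n_i²), and the Z² and hc factors cancel in the ratio.
λ₁/λ₂ = (1/4² − 1/6²)/(1/3² − 1/6²) = 0.03472/0.08333 = 0.417.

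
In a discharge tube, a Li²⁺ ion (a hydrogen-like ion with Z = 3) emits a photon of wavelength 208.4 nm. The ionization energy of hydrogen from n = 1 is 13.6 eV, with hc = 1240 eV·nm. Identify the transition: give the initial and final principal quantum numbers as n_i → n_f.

The photon energy is ΔE = hc/λ = 1240 / 208.4 = 5.950 eV.
With Z = 3, ΔE = 122.4 × (1/n_f² − 1/n_i²), so 1/n_f² − 1/n_i² = 0.04861.
Trying n_f = 3 gives 1/n_i² = 0.06250, i.e. n_i ≈ 4; this pair matches.

n_i = 4, n_f = 3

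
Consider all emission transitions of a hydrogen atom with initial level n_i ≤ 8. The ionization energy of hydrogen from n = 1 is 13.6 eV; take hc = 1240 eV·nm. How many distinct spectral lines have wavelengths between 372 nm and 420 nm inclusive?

Enumerate all n_i → n_f pairs with 1 ≤ n_f < n_i ≤ 8 and compute λ = 1240 / [13.6·1·(1/n_f² − 1/n_i²)].
Lines falling in [372, 420] nm: 8→2 (389.0 nm), 7→2 (397.1 nm), 6→2 (410.3 nm).

3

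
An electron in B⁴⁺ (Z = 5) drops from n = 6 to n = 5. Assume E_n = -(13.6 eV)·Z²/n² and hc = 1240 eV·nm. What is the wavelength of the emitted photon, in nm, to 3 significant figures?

For Z = 5 the level energies scale as Z², so the effective Rydberg energy is 13.6 × 25 = 340.0 eV.
ΔE = 340.0 × (1/5² − 1/6²) = 340.0 × 0.01222 = 4.156 eV.
λ = hc/ΔE = 1240 / 4.156 = 298 nm.

298 nm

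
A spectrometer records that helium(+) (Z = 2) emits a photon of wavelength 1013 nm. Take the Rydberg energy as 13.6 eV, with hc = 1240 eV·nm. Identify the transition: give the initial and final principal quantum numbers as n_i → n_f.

n_i = 5, n_f = 4

The photon energy is ΔE = hc/λ = 1240 / 1013 = 1.224 eV.
With Z = 2, ΔE = 54.40 × (1/n_f² − 1/n_i²), so 1/n_f² − 1/n_i² = 0.02250.
Trying n_f = 4 gives 1/n_i² = 0.04000, i.e. n_i ≈ 5; this pair matches.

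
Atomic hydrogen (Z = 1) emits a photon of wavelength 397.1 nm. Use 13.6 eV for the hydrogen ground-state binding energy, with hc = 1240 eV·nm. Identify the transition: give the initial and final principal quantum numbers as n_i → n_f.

n_i = 7, n_f = 2

The photon energy is ΔE = hc/λ = 1240 / 397.1 = 3.123 eV.
With Z = 1, ΔE = 13.60 × (1/n_f² − 1/n_i²), so 1/n_f² − 1/n_i² = 0.2296.
Trying n_f = 2 gives 1/n_i² = 0.02039, i.e. n_i ≈ 7; this pair matches.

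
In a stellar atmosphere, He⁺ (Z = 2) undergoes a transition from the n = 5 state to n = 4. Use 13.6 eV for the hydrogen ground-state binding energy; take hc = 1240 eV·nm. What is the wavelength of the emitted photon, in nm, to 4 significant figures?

1013 nm

For Z = 2 the level energies scale as Z², so the effective Rydberg energy is 13.6 × 4 = 54.40 eV.
ΔE = 54.40 × (1/4² − 1/5²) = 54.40 × 0.02250 = 1.224 eV.
λ = hc/ΔE = 1240 / 1.224 = 1013 nm.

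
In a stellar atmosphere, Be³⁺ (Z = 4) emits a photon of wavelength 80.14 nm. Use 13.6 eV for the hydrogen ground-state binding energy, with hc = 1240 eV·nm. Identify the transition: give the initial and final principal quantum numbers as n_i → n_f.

The photon energy is ΔE = hc/λ = 1240 / 80.14 = 15.47 eV.
With Z = 4, ΔE = 217.6 × (1/n_f² − 1/n_i²), so 1/n_f² − 1/n_i² = 0.07111.
Trying n_f = 3 gives 1/n_i² = 0.04000, i.e. n_i ≈ 5; this pair matches.

n_i = 5, n_f = 3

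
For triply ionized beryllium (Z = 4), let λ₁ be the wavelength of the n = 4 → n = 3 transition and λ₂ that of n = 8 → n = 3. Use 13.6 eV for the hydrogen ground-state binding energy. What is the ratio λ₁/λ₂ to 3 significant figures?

1.96

λ ∝ 1/ΔE ∝ 1/(1/n_f² − 1/n_i²), and the Z² and hc factors cancel in the ratio.
λ₁/λ₂ = (1/3² − 1/8²)/(1/3² − 1/4²) = 0.09549/0.04861 = 1.96.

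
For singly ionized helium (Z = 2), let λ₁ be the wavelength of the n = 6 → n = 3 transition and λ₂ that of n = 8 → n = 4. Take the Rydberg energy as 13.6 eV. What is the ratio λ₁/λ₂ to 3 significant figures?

λ ∝ 1/ΔE ∝ 1/(1/n_f² − 1/n_i²), and the Z² and hc factors cancel in the ratio.
λ₁/λ₂ = (1/4² − 1/8²)/(1/3² − 1/6²) = 0.04688/0.08333 = 0.563.

0.563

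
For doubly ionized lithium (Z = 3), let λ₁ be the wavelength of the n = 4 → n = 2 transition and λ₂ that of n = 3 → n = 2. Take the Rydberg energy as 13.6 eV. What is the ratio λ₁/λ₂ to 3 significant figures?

λ ∝ 1/ΔE ∝ 1/(1/n_f² − 1/n_i²), and the Z² and hc factors cancel in the ratio.
λ₁/λ₂ = (1/2² − 1/3²)/(1/2² − 1/4²) = 0.1389/0.1875 = 0.741.

0.741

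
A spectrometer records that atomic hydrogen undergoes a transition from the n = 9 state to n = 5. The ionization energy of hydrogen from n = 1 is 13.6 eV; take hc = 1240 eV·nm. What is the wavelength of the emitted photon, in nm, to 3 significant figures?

3300 nm

ΔE = 13.60 × (1/5² − 1/9²) = 13.60 × 0.02765 = 0.3761 eV.
λ = hc/ΔE = 1240 / 0.3761 = 3300 nm.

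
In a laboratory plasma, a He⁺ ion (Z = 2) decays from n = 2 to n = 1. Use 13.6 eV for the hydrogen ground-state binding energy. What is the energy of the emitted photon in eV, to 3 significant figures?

The Bohr energies scale as Z², so for Z = 2: E_n = −54.40/n² eV.
E_2 = −54.40/4 = −13.60 eV and E_1 = −54.40/1 = −54.40 eV.
The photon energy is |E_2 − E_1| = 40.8 eV.

40.8 eV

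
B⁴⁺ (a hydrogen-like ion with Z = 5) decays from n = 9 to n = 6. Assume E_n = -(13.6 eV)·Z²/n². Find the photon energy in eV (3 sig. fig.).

5.25 eV

The Bohr energies scale as Z², so for Z = 5: E_n = −340.0/n² eV.
E_9 = −340.0/81 = −4.198 eV and E_6 = −340.0/36 = −9.444 eV.
The photon energy is |E_9 − E_6| = 5.25 eV.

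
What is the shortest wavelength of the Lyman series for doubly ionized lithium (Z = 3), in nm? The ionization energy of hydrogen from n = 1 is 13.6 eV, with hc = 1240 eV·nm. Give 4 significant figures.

The Lyman series has lower level n_f = 1; the series limit corresponds to n_i → ∞.
ΔE_max = 13.6 × 9 / 1² = 122.4 eV.
λ_min = 1240 / 122.4 = 10.13 nm.

10.13 nm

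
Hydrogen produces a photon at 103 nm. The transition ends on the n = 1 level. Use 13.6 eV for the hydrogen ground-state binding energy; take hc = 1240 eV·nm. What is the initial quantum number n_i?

The photon energy is ΔE = hc/λ = 1240 / 103 = 12.04 eV.
With Z = 1, ΔE = 13.60 × (1/n_f² − 1/n_i²), so 1/n_f² − 1/n_i² = 0.8852.
With n_f = 1: 1/n_i² = 1/1 − 0.8852 = 0.1148, so n_i ≈ 2.95.

n_i = 3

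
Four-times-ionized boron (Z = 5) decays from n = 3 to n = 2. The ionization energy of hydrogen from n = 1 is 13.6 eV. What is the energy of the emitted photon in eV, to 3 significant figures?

The Bohr energies scale as Z², so for Z = 5: E_n = −340.0/n² eV.
E_3 = −340.0/9 = −37.78 eV and E_2 = −340.0/4 = −85.00 eV.
The photon energy is |E_3 − E_2| = 47.2 eV.

47.2 eV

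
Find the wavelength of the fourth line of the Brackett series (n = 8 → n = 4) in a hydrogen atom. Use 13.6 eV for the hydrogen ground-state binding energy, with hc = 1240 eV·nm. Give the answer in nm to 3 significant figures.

1950 nm

The Brackett series terminates on n_f = 4; the fourth line has n_i = 4+4 = 8.
ΔE = 13.60 × (1/4² − 1/8²) = 0.6375 eV.
λ = 1240 / 0.6375 = 1950 nm.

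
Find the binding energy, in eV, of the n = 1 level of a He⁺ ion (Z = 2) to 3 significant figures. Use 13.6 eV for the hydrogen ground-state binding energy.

E_n = −13.6 Z²/n² = −54.40/n² eV for Z = 2.
E_1 = −54.40/1 = −54.4 eV, so ionization (to E = 0) requires 54.4 eV.

54.4 eV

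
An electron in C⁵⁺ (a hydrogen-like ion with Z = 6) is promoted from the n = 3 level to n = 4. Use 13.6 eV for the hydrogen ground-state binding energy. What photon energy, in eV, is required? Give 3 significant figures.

23.8 eV

The Bohr energies scale as Z², so for Z = 6: E_n = −489.6/n² eV.
E_4 = −489.6/16 = −30.60 eV and E_3 = −489.6/9 = −54.40 eV.
The photon energy is |E_4 − E_3| = 23.8 eV.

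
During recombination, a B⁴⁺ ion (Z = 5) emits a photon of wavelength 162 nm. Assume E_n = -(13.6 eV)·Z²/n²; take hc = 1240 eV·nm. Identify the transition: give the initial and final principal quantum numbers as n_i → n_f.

n_i = 5, n_f = 4

The photon energy is ΔE = hc/λ = 1240 / 162 = 7.654 eV.
With Z = 5, ΔE = 340.0 × (1/n_f² − 1/n_i²), so 1/n_f² − 1/n_i² = 0.02251.
Trying n_f = 4 gives 1/n_i² = 0.03999, i.e. n_i ≈ 5; this pair matches.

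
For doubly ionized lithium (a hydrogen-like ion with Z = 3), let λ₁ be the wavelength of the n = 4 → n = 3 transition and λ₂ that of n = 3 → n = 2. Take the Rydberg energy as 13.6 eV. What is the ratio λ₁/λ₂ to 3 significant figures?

2.86

λ ∝ 1/ΔE ∝ 1/(1/n_f² − 1/n_i²), and the Z² and hc factors cancel in the ratio.
λ₁/λ₂ = (1/2² − 1/3²)/(1/3² − 1/4²) = 0.1389/0.04861 = 2.86.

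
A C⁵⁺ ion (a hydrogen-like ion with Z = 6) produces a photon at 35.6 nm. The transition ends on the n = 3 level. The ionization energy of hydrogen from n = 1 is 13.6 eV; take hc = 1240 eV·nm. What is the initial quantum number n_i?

The photon energy is ΔE = hc/λ = 1240 / 35.6 = 34.83 eV.
With Z = 6, ΔE = 489.6 × (1/n_f² − 1/n_i²), so 1/n_f² − 1/n_i² = 0.07114.
With n_f = 3: 1/n_i² = 1/9 − 0.07114 = 0.03997, so n_i ≈ 5.00.

n_i = 5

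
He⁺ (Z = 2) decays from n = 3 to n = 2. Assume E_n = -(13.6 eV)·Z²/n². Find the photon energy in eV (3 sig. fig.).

7.56 eV

The Bohr energies scale as Z², so for Z = 2: E_n = −54.40/n² eV.
E_3 = −54.40/9 = −6.044 eV and E_2 = −54.40/4 = −13.60 eV.
The photon energy is |E_3 − E_2| = 7.56 eV.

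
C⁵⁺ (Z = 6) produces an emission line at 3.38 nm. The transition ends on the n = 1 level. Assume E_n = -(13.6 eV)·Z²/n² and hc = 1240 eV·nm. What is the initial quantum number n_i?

The photon energy is ΔE = hc/λ = 1240 / 3.38 = 366.9 eV.
With Z = 6, ΔE = 489.6 × (1/n_f² − 1/n_i²), so 1/n_f² − 1/n_i² = 0.7493.
With n_f = 1: 1/n_i² = 1/1 − 0.7493 = 0.2507, so n_i ≈ 2.00.

n_i = 2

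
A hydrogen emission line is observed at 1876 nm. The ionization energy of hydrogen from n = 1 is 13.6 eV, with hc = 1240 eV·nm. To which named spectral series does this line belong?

Paschen

ΔE = 1240/1876 = 0.6610 eV.
This matches 13.6 × (1/3² − 1/4²), so n_f = 3: the Paschen series.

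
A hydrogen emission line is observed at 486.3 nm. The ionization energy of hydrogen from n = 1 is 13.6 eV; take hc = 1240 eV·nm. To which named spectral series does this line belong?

Balmer

ΔE = 1240/486.3 = 2.550 eV.
This matches 13.6 × (1/2² − 1/4²), so n_f = 2: the Balmer series.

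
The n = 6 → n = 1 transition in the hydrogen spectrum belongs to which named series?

The series is set by the lower level: n_f = 1 is the Lyman series.

Lyman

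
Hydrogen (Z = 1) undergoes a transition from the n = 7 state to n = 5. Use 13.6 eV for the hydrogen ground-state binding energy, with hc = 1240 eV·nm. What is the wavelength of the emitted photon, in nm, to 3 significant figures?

4650 nm

ΔE = 13.60 × (1/5² − 1/7²) = 13.60 × 0.01959 = 0.2664 eV.
λ = hc/ΔE = 1240 / 0.2664 = 4650 nm.
This line belongs to the Pfund series.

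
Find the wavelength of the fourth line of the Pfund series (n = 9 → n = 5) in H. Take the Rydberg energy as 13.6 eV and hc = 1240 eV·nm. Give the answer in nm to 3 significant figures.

3300 nm

The Pfund series terminates on n_f = 5; the fourth line has n_i = 5+4 = 9.
ΔE = 13.60 × (1/5² − 1/9²) = 0.3761 eV.
λ = 1240 / 0.3761 = 3300 nm.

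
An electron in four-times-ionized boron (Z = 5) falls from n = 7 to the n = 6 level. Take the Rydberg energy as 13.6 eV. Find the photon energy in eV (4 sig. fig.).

The Bohr energies scale as Z², so for Z = 5: E_n = −340.0/n² eV.
E_7 = −340.0/49 = −6.939 eV and E_6 = −340.0/36 = −9.444 eV.
The photon energy is |E_7 − E_6| = 2.506 eV.

2.506 eV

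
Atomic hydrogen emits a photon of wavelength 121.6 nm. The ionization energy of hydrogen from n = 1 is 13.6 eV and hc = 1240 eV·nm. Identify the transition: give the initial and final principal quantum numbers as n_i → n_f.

n_i = 2, n_f = 1

The photon energy is ΔE = hc/λ = 1240 / 121.6 = 10.20 eV.
With Z = 1, ΔE = 13.60 × (1/n_f² − 1/n_i²), so 1/n_f² − 1/n_i² = 0.7498.
Trying n_f = 1 gives 1/n_i² = 0.2502, i.e. n_i ≈ 2; this pair matches.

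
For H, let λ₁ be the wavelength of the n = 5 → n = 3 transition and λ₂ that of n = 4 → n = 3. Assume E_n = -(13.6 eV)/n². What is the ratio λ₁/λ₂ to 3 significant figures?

0.684

λ ∝ 1/ΔE ∝ 1/(1/n_f² − 1/n_i²), and the Z² and hc factors cancel in the ratio.
λ₁/λ₂ = (1/3² − 1/4²)/(1/3² − 1/5²) = 0.04861/0.07111 = 0.684.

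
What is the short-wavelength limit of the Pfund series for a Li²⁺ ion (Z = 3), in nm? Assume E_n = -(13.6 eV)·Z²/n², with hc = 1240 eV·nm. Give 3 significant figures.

253 nm

The Pfund series has lower level n_f = 5; the series limit corresponds to n_i → ∞.
ΔE_max = 13.6 × 9 / 5² = 4.896 eV.
λ_min = 1240 / 4.896 = 253 nm.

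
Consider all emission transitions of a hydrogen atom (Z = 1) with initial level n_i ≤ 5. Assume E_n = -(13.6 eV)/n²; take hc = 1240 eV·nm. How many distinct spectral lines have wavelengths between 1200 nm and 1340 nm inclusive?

Enumerate all n_i → n_f pairs with 1 ≤ n_f < n_i ≤ 5 and compute λ = 1240 / [13.6·1·(1/n_f² − 1/n_i²)].
Lines falling in [1200, 1340] nm: 5→3 (1282 nm).

1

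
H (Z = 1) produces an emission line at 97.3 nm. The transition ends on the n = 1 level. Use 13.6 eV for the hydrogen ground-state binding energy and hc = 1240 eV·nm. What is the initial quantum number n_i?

n_i = 4

The photon energy is ΔE = hc/λ = 1240 / 97.3 = 12.74 eV.
With Z = 1, ΔE = 13.60 × (1/n_f² − 1/n_i²), so 1/n_f² − 1/n_i² = 0.9371.
With n_f = 1: 1/n_i² = 1/1 − 0.9371 = 0.06293, so n_i ≈ 3.99.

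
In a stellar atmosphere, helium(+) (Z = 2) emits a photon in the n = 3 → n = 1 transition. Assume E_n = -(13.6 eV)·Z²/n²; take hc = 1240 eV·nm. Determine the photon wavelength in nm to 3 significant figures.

25.6 nm

For Z = 2 the level energies scale as Z², so the effective Rydberg energy is 13.6 × 4 = 54.40 eV.
ΔE = 54.40 × (1/1² − 1/3²) = 54.40 × 0.8889 = 48.36 eV.
λ = hc/ΔE = 1240 / 48.36 = 25.6 nm.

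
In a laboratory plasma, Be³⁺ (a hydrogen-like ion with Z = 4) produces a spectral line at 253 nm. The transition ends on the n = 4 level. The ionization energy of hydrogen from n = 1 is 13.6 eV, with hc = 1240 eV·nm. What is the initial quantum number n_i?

n_i = 5

The photon energy is ΔE = hc/λ = 1240 / 253 = 4.901 eV.
With Z = 4, ΔE = 217.6 × (1/n_f² − 1/n_i²), so 1/n_f² − 1/n_i² = 0.02252.
With n_f = 4: 1/n_i² = 1/16 − 0.02252 = 0.03998, so n_i ≈ 5.00.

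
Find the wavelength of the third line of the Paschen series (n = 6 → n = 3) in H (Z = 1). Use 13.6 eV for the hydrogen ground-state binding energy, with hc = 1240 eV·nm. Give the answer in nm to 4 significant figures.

The Paschen series terminates on n_f = 3; the third line has n_i = 3+3 = 6.
ΔE = 13.60 × (1/3² − 1/6²) = 1.133 eV.
λ = 1240 / 1.133 = 1094 nm.

1094 nm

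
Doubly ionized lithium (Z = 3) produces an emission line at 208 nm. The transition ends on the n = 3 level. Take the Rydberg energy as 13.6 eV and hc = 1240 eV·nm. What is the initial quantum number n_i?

The photon energy is ΔE = hc/λ = 1240 / 208 = 5.962 eV.
With Z = 3, ΔE = 122.4 × (1/n_f² − 1/n_i²), so 1/n_f² − 1/n_i² = 0.04871.
With n_f = 3: 1/n_i² = 1/9 − 0.04871 = 0.06241, so n_i ≈ 4.00.

n_i = 4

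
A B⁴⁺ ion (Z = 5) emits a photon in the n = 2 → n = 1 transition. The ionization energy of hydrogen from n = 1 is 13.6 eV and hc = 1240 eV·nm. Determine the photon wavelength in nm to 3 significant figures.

For Z = 5 the level energies scale as Z², so the effective Rydberg energy is 13.6 × 25 = 340.0 eV.
ΔE = 340.0 × (1/1² − 1/2²) = 340.0 × 0.7500 = 255.0 eV.
λ = hc/ΔE = 1240 / 255.0 = 4.86 nm.

4.86 nm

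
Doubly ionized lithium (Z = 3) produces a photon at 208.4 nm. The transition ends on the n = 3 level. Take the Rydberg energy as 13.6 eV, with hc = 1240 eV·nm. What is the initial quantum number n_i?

The photon energy is ΔE = hc/λ = 1240 / 208.4 = 5.950 eV.
With Z = 3, ΔE = 122.4 × (1/n_f² − 1/n_i²), so 1/n_f² − 1/n_i² = 0.04861.
With n_f = 3: 1/n_i² = 1/9 − 0.04861 = 0.06250, so n_i ≈ 4.00.

n_i = 4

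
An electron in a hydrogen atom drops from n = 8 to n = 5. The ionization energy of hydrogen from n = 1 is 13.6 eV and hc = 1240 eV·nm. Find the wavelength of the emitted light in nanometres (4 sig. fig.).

ΔE = 13.60 × (1/5² − 1/8²) = 13.60 × 0.02438 = 0.3315 eV.
λ = hc/ΔE = 1240 / 0.3315 = 3741 nm.
This line belongs to the Pfund series.

3741 nm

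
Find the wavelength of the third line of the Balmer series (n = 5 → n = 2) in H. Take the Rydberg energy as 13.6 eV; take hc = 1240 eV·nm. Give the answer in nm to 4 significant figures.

434.2 nm

The Balmer series terminates on n_f = 2; the third line has n_i = 2+3 = 5.
ΔE = 13.60 × (1/2² − 1/5²) = 2.856 eV.
λ = 1240 / 2.856 = 434.2 nm.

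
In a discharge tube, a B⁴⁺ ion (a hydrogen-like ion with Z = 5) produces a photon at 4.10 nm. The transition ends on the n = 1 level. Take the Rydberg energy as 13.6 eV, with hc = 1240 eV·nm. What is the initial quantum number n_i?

The photon energy is ΔE = hc/λ = 1240 / 4.10 = 302.4 eV.
With Z = 5, ΔE = 340.0 × (1/n_f² − 1/n_i²), so 1/n_f² − 1/n_i² = 0.8895.
With n_f = 1: 1/n_i² = 1/1 − 0.8895 = 0.1105, so n_i ≈ 3.01.

n_i = 3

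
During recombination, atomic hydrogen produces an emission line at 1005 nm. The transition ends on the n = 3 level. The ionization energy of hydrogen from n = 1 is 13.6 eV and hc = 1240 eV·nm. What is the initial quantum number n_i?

The photon energy is ΔE = hc/λ = 1240 / 1005 = 1.234 eV.
With Z = 1, ΔE = 13.60 × (1/n_f² − 1/n_i²), so 1/n_f² − 1/n_i² = 0.09072.
With n_f = 3: 1/n_i² = 1/9 − 0.09072 = 0.02039, so n_i ≈ 7.00.

n_i = 7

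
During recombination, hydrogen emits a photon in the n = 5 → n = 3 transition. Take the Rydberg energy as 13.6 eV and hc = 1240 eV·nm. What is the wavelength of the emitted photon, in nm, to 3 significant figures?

1280 nm

ΔE = 13.60 × (1/3² − 1/5²) = 13.60 × 0.07111 = 0.9671 eV.
λ = hc/ΔE = 1240 / 0.9671 = 1280 nm.
This line belongs to the Paschen series.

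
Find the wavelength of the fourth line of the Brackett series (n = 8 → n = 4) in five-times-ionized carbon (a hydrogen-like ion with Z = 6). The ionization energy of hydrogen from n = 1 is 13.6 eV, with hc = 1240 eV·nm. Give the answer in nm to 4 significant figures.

54.03 nm

The Brackett series terminates on n_f = 4; the fourth line has n_i = 4+4 = 8.
ΔE = 489.6 × (1/4² − 1/8²) = 22.95 eV.
λ = 1240 / 22.95 = 54.03 nm.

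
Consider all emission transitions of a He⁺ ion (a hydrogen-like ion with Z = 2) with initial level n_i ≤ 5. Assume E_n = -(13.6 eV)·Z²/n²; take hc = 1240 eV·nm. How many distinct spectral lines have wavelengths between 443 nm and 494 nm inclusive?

Enumerate all n_i → n_f pairs with 1 ≤ n_f < n_i ≤ 5 and compute λ = 1240 / [13.6·4·(1/n_f² − 1/n_i²)].
Lines falling in [443, 494] nm: 4→3 (468.9 nm).

1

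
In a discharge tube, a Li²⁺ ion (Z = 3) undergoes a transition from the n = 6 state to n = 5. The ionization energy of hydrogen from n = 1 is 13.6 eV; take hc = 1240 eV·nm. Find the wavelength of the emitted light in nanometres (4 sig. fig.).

For Z = 3 the level energies scale as Z², so the effective Rydberg energy is 13.6 × 9 = 122.4 eV.
ΔE = 122.4 × (1/5² − 1/6²) = 122.4 × 0.01222 = 1.496 eV.
λ = hc/ΔE = 1240 / 1.496 = 828.9 nm.

828.9 nm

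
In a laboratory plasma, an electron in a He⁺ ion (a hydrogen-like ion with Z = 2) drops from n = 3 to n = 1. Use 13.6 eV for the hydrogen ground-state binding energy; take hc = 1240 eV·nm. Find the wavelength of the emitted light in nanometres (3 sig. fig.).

For Z = 2 the level energies scale as Z², so the effective Rydberg energy is 13.6 × 4 = 54.40 eV.
ΔE = 54.40 × (1/1² − 1/3²) = 54.40 × 0.8889 = 48.36 eV.
λ = hc/ΔE = 1240 / 48.36 = 25.6 nm.

25.6 nm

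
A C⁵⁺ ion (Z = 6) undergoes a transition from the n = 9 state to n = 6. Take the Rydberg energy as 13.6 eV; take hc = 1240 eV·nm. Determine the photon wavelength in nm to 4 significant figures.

For Z = 6 the level energies scale as Z², so the effective Rydberg energy is 13.6 × 36 = 489.6 eV.
ΔE = 489.6 × (1/6² − 1/9²) = 489.6 × 0.01543 = 7.556 eV.
λ = hc/ΔE = 1240 / 7.556 = 164.1 nm.

164.1 nm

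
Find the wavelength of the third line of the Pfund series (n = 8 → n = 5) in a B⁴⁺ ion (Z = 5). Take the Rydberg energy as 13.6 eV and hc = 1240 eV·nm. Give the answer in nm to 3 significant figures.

The Pfund series terminates on n_f = 5; the third line has n_i = 5+3 = 8.
ΔE = 340.0 × (1/5² − 1/8²) = 8.288 eV.
λ = 1240 / 8.288 = 150 nm.

150 nm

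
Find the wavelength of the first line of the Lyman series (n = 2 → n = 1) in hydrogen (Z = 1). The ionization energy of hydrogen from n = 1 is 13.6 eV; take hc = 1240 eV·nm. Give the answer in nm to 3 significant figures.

122 nm

The Lyman series terminates on n_f = 1; the first line has n_i = 1+1 = 2.
ΔE = 13.60 × (1/1² − 1/2²) = 10.20 eV.
λ = 1240 / 10.20 = 122 nm.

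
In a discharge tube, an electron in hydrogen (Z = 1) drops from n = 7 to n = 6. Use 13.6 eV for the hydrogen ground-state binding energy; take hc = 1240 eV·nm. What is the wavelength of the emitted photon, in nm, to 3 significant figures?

12400 nm

ΔE = 13.60 × (1/6² − 1/7²) = 13.60 × 0.007370 = 0.1002 eV.
λ = hc/ΔE = 1240 / 0.1002 = 12400 nm.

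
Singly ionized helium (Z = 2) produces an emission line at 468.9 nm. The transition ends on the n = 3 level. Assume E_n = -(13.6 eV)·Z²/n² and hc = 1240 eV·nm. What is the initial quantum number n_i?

The photon energy is ΔE = hc/λ = 1240 / 468.9 = 2.644 eV.
With Z = 2, ΔE = 54.40 × (1/n_f² − 1/n_i²), so 1/n_f² − 1/n_i² = 0.04861.
With n_f = 3: 1/n_i² = 1/9 − 0.04861 = 0.06250, so n_i ≈ 4.00.

n_i = 4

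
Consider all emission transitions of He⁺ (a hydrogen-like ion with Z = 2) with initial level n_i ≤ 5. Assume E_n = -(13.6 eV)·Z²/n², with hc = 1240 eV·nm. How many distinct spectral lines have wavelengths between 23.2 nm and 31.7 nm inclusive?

Enumerate all n_i → n_f pairs with 1 ≤ n_f < n_i ≤ 5 and compute λ = 1240 / [13.6·4·(1/n_f² − 1/n_i²)].
Lines falling in [23.2, 31.7] nm: 5→1 (23.74 nm), 4→1 (24.31 nm), 3→1 (25.64 nm), 2→1 (30.39 nm).

4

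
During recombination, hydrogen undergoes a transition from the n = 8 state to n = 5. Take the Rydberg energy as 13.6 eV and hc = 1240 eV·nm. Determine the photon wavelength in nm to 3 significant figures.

3740 nm

ΔE = 13.60 × (1/5² − 1/8²) = 13.60 × 0.02438 = 0.3315 eV.
λ = hc/ΔE = 1240 / 0.3315 = 3740 nm.
This line belongs to the Pfund series.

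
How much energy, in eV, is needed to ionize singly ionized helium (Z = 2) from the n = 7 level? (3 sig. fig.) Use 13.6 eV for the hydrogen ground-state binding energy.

E_n = −13.6 Z²/n² = −54.40/n² eV for Z = 2.
E_7 = −54.40/49 = −1.11 eV, so ionization (to E = 0) requires 1.11 eV.

1.11 eV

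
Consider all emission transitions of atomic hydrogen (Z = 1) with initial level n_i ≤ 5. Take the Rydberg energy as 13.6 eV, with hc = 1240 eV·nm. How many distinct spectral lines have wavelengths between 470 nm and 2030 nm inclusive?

Enumerate all n_i → n_f pairs with 1 ≤ n_f < n_i ≤ 5 and compute λ = 1240 / [13.6·1·(1/n_f² − 1/n_i²)].
Lines falling in [470, 2030] nm: 4→2 (486.3 nm), 3→2 (656.5 nm), 5→3 (1282 nm), 4→3 (1876 nm).

4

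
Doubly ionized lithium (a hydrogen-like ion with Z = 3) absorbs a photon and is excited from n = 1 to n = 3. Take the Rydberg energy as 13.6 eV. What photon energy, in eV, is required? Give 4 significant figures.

The Bohr energies scale as Z², so for Z = 3: E_n = −122.4/n² eV.
E_3 = −122.4/9 = −13.60 eV and E_1 = −122.4/1 = −122.4 eV.
The photon energy is |E_3 − E_1| = 108.8 eV.

108.8 eV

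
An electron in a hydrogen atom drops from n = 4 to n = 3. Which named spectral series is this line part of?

Paschen

The series is set by the lower level: n_f = 3 is the Paschen series.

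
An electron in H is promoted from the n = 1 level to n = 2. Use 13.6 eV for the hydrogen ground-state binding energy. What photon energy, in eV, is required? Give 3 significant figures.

E_2 = −13.60/4 = −3.400 eV and E_1 = −13.60/1 = −13.60 eV.
The photon energy is |E_2 − E_1| = 10.2 eV.

10.2 eV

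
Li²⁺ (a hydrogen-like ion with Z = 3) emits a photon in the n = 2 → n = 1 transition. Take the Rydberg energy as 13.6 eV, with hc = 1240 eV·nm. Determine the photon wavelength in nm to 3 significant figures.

For Z = 3 the level energies scale as Z², so the effective Rydberg energy is 13.6 × 9 = 122.4 eV.
ΔE = 122.4 × (1/1² − 1/2²) = 122.4 × 0.7500 = 91.80 eV.
λ = hc/ΔE = 1240 / 91.80 = 13.5 nm.

13.5 nm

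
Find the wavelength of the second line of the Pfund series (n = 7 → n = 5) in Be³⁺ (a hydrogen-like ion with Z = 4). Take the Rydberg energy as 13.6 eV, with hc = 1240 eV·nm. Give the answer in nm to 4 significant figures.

290.9 nm

The Pfund series terminates on n_f = 5; the second line has n_i = 5+2 = 7.
ΔE = 217.6 × (1/5² − 1/7²) = 4.263 eV.
λ = 1240 / 4.263 = 290.9 nm.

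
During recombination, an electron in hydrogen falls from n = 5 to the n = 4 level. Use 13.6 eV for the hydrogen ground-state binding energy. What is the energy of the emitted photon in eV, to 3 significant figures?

E_5 = −13.60/25 = −0.5440 eV and E_4 = −13.60/16 = −0.8500 eV.
The photon energy is |E_5 − E_4| = 0.306 eV.

0.306 eV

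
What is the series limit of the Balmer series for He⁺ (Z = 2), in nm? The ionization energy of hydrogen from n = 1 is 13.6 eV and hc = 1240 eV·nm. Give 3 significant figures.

The Balmer series has lower level n_f = 2; the series limit corresponds to n_i → ∞.
ΔE_max = 13.6 × 4 / 2² = 13.60 eV.
λ_min = 1240 / 13.60 = 91.2 nm.

91.2 nm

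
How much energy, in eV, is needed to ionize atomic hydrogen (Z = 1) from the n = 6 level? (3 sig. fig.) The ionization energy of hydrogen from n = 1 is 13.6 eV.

E_6 = −13.60/36 = −0.378 eV, so ionization (to E = 0) requires 0.378 eV.

0.378 eV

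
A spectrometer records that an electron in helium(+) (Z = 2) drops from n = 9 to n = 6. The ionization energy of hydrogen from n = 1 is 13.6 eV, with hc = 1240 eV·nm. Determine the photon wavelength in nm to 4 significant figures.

For Z = 2 the level energies scale as Z², so the effective Rydberg energy is 13.6 × 4 = 54.40 eV.
ΔE = 54.40 × (1/6² − 1/9²) = 54.40 × 0.01543 = 0.8395 eV.
λ = hc/ΔE = 1240 / 0.8395 = 1477 nm.

1477 nm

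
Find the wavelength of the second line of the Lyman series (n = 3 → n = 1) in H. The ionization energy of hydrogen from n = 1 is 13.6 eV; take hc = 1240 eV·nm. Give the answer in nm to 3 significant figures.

The Lyman series terminates on n_f = 1; the second line has n_i = 1+2 = 3.
ΔE = 13.60 × (1/1² − 1/3²) = 12.09 eV.
λ = 1240 / 12.09 = 103 nm.

103 nm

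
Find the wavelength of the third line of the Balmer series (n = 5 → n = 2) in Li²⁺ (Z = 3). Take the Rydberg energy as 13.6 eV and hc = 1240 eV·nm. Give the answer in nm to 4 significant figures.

48.24 nm

The Balmer series terminates on n_f = 2; the third line has n_i = 2+3 = 5.
ΔE = 122.4 × (1/2² − 1/5²) = 25.70 eV.
λ = 1240 / 25.70 = 48.24 nm.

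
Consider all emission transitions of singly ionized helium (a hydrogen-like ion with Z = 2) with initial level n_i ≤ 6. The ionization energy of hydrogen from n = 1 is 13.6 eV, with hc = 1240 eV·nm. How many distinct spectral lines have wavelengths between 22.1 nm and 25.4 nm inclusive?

Enumerate all n_i → n_f pairs with 1 ≤ n_f < n_i ≤ 6 and compute λ = 1240 / [13.6·4·(1/n_f² − 1/n_i²)].
Lines falling in [22.1, 25.4] nm: 6→1 (23.45 nm), 5→1 (23.74 nm), 4→1 (24.31 nm).

3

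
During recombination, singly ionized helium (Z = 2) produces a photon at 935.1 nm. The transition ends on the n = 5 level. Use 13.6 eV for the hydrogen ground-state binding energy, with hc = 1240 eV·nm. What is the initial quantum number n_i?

n_i = 8

The photon energy is ΔE = hc/λ = 1240 / 935.1 = 1.326 eV.
With Z = 2, ΔE = 54.40 × (1/n_f² − 1/n_i²), so 1/n_f² − 1/n_i² = 0.02438.
With n_f = 5: 1/n_i² = 1/25 − 0.02438 = 0.01562, so n_i ≈ 8.00.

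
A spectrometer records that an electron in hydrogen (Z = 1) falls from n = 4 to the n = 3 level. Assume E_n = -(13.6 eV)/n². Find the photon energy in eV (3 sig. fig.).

E_4 = −13.60/16 = −0.8500 eV and E_3 = −13.60/9 = −1.511 eV.
The photon energy is |E_4 − E_3| = 0.661 eV.

0.661 eV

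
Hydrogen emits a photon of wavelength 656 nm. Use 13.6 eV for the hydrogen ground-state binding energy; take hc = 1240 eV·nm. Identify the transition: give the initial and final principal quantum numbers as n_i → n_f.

The photon energy is ΔE = hc/λ = 1240 / 656 = 1.890 eV.
With Z = 1, ΔE = 13.60 × (1/n_f² − 1/n_i²), so 1/n_f² − 1/n_i² = 0.1390.
Trying n_f = 2 gives 1/n_i² = 0.1110, i.e. n_i ≈ 3; this pair matches.

n_i = 3, n_f = 2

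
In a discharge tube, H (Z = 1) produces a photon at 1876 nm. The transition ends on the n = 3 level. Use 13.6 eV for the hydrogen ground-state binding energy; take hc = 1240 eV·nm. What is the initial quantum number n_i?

The photon energy is ΔE = hc/λ = 1240 / 1876 = 0.6610 eV.
With Z = 1, ΔE = 13.60 × (1/n_f² − 1/n_i²), so 1/n_f² − 1/n_i² = 0.04860.
With n_f = 3: 1/n_i² = 1/9 − 0.04860 = 0.06251, so n_i ≈ 4.00.

n_i = 4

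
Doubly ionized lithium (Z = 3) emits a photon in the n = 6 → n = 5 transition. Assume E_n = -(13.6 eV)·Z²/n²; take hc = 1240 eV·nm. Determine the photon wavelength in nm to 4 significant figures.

828.9 nm

For Z = 3 the level energies scale as Z², so the effective Rydberg energy is 13.6 × 9 = 122.4 eV.
ΔE = 122.4 × (1/5² − 1/6²) = 122.4 × 0.01222 = 1.496 eV.
λ = hc/ΔE = 1240 / 1.496 = 828.9 nm.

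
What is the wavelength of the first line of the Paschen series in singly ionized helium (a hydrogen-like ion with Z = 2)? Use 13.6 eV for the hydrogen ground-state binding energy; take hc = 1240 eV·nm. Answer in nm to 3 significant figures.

469 nm

The Paschen series terminates on n_f = 3; the first line has n_i = 3+1 = 4.
ΔE = 54.40 × (1/3² − 1/4²) = 2.644 eV.
λ = 1240 / 2.644 = 469 nm.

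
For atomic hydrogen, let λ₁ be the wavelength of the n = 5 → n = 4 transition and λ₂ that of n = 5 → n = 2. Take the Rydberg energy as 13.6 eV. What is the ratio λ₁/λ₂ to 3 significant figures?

9.33

λ ∝ 1/ΔE ∝ 1/(1/n_f² − 1/n_i²), and the Z² and hc factors cancel in the ratio.
λ₁/λ₂ = (1/2² − 1/5²)/(1/4² − 1/5²) = 0.2100/0.02250 = 9.33.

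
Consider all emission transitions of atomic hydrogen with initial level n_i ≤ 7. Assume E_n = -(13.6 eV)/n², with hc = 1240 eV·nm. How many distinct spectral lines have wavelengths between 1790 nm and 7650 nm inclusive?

Enumerate all n_i → n_f pairs with 1 ≤ n_f < n_i ≤ 7 and compute λ = 1240 / [13.6·1·(1/n_f² − 1/n_i²)].
Lines falling in [1790, 7650] nm: 4→3 (1876 nm), 7→4 (2166 nm), 6→4 (2626 nm), 5→4 (4052 nm), 7→5 (4654 nm), 6→5 (7460 nm).

6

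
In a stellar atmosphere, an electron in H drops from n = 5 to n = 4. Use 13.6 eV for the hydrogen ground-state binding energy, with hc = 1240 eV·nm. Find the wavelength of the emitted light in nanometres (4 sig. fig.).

4052 nm

ΔE = 13.60 × (1/4² − 1/5²) = 13.60 × 0.02250 = 0.3060 eV.
λ = hc/ΔE = 1240 / 0.3060 = 4052 nm.
This line belongs to the Brackett series.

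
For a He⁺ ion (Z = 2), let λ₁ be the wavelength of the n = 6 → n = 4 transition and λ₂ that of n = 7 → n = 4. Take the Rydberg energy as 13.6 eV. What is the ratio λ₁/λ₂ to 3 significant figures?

λ ∝ 1/ΔE ∝ 1/(1/n_f² − 1/n_i²), and the Z² and hc factors cancel in the ratio.
λ₁/λ₂ = (1/4² − 1/7²)/(1/4² − 1/6²) = 0.04209/0.03472 = 1.21.

1.21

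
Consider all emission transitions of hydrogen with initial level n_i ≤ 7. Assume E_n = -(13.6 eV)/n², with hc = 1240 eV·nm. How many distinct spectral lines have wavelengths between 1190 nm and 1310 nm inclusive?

1

Enumerate all n_i → n_f pairs with 1 ≤ n_f < n_i ≤ 7 and compute λ = 1240 / [13.6·1·(1/n_f² − 1/n_i²)].
Lines falling in [1190, 1310] nm: 5→3 (1282 nm).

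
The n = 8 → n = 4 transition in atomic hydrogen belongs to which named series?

The series is set by the lower level: n_f = 4 is the Brackett series.

Brackett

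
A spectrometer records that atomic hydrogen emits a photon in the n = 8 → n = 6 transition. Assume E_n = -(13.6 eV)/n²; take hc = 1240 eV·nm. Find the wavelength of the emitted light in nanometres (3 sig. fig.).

7500 nm

ΔE = 13.60 × (1/6² − 1/8²) = 13.60 × 0.01215 = 0.1653 eV.
λ = hc/ΔE = 1240 / 0.1653 = 7500 nm.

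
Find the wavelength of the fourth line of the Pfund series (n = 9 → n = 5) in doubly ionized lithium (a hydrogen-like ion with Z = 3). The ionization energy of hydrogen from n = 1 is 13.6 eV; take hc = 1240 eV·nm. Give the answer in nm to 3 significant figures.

366 nm

The Pfund series terminates on n_f = 5; the fourth line has n_i = 5+4 = 9.
ΔE = 122.4 × (1/5² − 1/9²) = 3.385 eV.
λ = 1240 / 3.385 = 366 nm.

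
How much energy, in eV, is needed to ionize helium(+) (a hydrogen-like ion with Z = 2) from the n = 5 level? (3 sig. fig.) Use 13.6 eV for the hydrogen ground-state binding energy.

2.18 eV

E_n = −13.6 Z²/n² = −54.40/n² eV for Z = 2.
E_5 = −54.40/25 = −2.18 eV, so ionization (to E = 0) requires 2.18 eV.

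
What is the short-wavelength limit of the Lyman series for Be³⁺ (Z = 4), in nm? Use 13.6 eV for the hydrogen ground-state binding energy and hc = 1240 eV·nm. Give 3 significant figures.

The Lyman series has lower level n_f = 1; the series limit corresponds to n_i → ∞.
ΔE_max = 13.6 × 16 / 1² = 217.6 eV.
λ_min = 1240 / 217.6 = 5.70 nm.

5.70 nm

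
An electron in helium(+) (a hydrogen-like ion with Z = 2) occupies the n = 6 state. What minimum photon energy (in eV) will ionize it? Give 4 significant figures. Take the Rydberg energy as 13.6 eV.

E_n = −13.6 Z²/n² = −54.40/n² eV for Z = 2.
E_6 = −54.40/36 = −1.511 eV, so ionization (to E = 0) requires 1.511 eV.

1.511 eV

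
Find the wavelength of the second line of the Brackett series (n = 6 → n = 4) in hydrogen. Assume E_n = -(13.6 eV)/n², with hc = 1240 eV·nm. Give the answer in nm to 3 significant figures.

The Brackett series terminates on n_f = 4; the second line has n_i = 4+2 = 6.
ΔE = 13.60 × (1/4² − 1/6²) = 0.4722 eV.
λ = 1240 / 0.4722 = 2630 nm.

2630 nm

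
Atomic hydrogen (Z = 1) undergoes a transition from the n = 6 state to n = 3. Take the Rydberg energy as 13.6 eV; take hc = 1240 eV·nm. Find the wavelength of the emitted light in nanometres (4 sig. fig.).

1094 nm

ΔE = 13.60 × (1/3² − 1/6²) = 13.60 × 0.08333 = 1.133 eV.
λ = hc/ΔE = 1240 / 1.133 = 1094 nm.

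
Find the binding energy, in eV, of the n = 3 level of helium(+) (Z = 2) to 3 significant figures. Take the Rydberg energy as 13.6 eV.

6.04 eV

E_n = −13.6 Z²/n² = −54.40/n² eV for Z = 2.
E_3 = −54.40/9 = −6.04 eV, so ionization (to E = 0) requires 6.04 eV.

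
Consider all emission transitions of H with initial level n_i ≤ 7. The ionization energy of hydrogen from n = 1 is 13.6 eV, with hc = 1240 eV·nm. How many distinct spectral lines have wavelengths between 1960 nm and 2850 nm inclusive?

Enumerate all n_i → n_f pairs with 1 ≤ n_f < n_i ≤ 7 and compute λ = 1240 / [13.6·1·(1/n_f² − 1/n_i²)].
Lines falling in [1960, 2850] nm: 7→4 (2166 nm), 6→4 (2626 nm).

2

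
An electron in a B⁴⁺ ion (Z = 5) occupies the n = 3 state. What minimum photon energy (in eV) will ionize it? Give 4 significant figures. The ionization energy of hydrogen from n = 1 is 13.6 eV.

37.78 eV

E_n = −13.6 Z²/n² = −340.0/n² eV for Z = 5.
E_3 = −340.0/9 = −37.78 eV, so ionization (to E = 0) requires 37.78 eV.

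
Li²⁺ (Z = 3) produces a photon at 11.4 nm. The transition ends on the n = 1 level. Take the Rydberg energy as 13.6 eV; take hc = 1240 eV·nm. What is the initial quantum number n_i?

The photon energy is ΔE = hc/λ = 1240 / 11.4 = 108.8 eV.
With Z = 3, ΔE = 122.4 × (1/n_f² − 1/n_i²), so 1/n_f² − 1/n_i² = 0.8887.
With n_f = 1: 1/n_i² = 1/1 − 0.8887 = 0.1113, so n_i ≈ 3.00.

n_i = 3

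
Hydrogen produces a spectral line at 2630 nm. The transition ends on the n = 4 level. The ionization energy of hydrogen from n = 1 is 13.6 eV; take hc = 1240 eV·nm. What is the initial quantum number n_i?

n_i = 6

The photon energy is ΔE = hc/λ = 1240 / 2630 = 0.4715 eV.
With Z = 1, ΔE = 13.60 × (1/n_f² − 1/n_i²), so 1/n_f² − 1/n_i² = 0.03467.
With n_f = 4: 1/n_i² = 1/16 − 0.03467 = 0.02783, so n_i ≈ 5.99.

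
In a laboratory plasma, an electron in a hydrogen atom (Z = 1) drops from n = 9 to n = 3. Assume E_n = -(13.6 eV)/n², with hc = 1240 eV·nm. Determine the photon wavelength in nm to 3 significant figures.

ΔE = 13.60 × (1/3² − 1/9²) = 13.60 × 0.09877 = 1.343 eV.
λ = hc/ΔE = 1240 / 1.343 = 923 nm.
This line belongs to the Paschen series.

923 nm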